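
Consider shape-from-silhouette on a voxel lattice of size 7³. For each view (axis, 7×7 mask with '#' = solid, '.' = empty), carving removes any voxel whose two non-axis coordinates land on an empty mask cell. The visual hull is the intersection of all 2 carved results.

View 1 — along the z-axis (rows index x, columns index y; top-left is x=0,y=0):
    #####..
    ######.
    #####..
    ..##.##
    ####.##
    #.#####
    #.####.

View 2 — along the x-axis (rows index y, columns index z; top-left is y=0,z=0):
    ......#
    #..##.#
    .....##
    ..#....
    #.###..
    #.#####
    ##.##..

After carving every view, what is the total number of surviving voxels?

voxel count = 105

full grid |V| = 343
  1. axis=2 (XY plane), |mask|=37  ⇒  voxels=259
  2. axis=0 (YZ plane), |mask|=22  ⇒  voxels=105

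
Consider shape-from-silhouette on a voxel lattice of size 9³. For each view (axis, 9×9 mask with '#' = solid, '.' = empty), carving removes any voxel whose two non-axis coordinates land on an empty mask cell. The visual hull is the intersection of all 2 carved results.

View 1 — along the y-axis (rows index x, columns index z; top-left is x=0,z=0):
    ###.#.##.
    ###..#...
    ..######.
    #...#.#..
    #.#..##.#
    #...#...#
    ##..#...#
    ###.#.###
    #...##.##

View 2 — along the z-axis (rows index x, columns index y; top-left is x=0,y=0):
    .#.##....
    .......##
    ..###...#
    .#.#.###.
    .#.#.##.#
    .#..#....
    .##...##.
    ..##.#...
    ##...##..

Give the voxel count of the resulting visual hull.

full grid |V| = 729
V1 y: intersect with XZ mask (43 set) -- 387 left
V2 z: intersect with XY mask (32 set) -- 153 left

voxel count = 153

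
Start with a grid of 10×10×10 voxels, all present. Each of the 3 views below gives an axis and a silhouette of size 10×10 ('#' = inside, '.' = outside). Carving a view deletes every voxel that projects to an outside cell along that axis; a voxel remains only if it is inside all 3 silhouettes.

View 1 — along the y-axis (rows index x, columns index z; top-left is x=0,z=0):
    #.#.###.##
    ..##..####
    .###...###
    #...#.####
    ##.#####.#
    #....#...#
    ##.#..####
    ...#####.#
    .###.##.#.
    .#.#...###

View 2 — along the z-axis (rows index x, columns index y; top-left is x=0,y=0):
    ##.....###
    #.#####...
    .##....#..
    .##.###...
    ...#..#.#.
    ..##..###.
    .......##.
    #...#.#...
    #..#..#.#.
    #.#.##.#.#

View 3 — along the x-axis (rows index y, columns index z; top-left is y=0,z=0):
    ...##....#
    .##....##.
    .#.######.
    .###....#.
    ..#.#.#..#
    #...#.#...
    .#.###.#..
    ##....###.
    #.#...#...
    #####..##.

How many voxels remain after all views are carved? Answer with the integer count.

full grid |V| = 1000
step 1: project along y, AND mask (60/100) → |grid| = 600
step 2: project along z, AND mask (42/100) → |grid| = 244
step 3: project along x, AND mask (45/100) → |grid| = 108

remaining voxels: 108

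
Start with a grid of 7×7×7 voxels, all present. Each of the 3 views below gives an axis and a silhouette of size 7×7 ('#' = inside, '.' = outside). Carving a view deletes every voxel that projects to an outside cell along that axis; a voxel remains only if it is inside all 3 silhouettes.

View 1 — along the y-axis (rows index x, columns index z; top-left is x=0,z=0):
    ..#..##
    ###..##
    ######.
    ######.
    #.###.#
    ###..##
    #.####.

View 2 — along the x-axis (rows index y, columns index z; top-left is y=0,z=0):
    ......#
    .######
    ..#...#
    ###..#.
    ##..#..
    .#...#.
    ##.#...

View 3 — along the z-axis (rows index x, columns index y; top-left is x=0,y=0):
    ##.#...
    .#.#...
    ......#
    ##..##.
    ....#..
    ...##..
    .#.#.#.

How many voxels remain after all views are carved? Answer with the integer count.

full grid |V| = 343
  1. axis=1 (XZ plane), |mask|=35  ⇒  voxels=245
  2. axis=0 (YZ plane), |mask|=21  ⇒  voxels=105
  3. axis=2 (XY plane), |mask|=16  ⇒  voxels=43

|visual hull| = 43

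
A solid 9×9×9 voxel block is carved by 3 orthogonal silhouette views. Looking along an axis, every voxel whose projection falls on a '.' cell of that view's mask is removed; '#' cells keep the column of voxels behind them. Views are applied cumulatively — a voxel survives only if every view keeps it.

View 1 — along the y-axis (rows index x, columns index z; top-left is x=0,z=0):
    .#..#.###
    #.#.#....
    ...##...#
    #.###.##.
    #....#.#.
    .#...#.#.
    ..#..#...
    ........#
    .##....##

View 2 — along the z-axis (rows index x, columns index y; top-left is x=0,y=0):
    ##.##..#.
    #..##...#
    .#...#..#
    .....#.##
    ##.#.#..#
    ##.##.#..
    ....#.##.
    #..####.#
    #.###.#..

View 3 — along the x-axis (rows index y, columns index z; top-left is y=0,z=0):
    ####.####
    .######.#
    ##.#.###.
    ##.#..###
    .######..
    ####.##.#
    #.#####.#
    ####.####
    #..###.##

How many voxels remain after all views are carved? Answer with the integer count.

|visual hull| = 92

start: 9×9×9 = 729 voxels
carve view 1 (along y, XZ-mask fill 30/81): 270 voxels remain
carve view 2 (along z, XY-mask fill 39/81): 126 voxels remain
carve view 3 (along x, YZ-mask fill 61/81): 92 voxels remain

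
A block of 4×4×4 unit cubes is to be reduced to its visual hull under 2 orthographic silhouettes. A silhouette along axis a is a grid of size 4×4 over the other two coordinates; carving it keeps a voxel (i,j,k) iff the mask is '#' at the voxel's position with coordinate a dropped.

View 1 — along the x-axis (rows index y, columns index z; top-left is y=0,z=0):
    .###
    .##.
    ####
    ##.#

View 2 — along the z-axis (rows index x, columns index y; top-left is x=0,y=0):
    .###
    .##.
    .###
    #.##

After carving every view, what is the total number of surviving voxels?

initial block: 4^3 = 64
step 1: project along x, AND mask (12/16) → |grid| = 48
step 2: project along z, AND mask (11/16) → |grid| = 34

|visual hull| = 34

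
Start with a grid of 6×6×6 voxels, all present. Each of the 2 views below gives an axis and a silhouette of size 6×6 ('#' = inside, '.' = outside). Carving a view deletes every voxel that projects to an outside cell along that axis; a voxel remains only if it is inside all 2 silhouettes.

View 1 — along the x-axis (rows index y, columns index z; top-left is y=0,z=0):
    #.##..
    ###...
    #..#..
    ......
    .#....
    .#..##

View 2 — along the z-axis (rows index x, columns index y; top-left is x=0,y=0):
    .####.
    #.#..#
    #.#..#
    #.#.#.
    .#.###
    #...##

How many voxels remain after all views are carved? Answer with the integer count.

before carving: 216 voxels (6×6×6)
V1 x: intersect with YZ mask (12 set) -- 72 left
V2 z: intersect with XY mask (20 set) -- 42 left

remaining voxels: 42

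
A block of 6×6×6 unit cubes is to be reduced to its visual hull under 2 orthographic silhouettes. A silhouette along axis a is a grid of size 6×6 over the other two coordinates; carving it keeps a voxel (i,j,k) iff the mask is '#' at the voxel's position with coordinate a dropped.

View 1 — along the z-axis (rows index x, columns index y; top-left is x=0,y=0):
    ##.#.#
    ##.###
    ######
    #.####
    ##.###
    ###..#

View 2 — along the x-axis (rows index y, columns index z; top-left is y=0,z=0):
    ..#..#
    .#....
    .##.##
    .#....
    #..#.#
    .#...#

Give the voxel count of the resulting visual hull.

initial block: 6^3 = 216
step 1: project along z, AND mask (29/36) → |grid| = 174
step 2: project along x, AND mask (13/36) → |grid| = 58

voxel count = 58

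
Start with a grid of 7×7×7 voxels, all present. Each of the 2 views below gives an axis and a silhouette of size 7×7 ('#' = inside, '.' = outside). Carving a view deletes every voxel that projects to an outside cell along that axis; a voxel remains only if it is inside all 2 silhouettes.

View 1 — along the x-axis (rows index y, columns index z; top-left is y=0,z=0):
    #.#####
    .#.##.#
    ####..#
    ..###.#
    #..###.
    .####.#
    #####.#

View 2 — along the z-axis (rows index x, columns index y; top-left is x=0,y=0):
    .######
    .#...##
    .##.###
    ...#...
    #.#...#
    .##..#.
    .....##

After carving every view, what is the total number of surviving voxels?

|visual hull| = 113

before carving: 343 voxels (7×7×7)
  1. axis=0 (YZ plane), |mask|=34  ⇒  voxels=238
  2. axis=2 (XY plane), |mask|=23  ⇒  voxels=113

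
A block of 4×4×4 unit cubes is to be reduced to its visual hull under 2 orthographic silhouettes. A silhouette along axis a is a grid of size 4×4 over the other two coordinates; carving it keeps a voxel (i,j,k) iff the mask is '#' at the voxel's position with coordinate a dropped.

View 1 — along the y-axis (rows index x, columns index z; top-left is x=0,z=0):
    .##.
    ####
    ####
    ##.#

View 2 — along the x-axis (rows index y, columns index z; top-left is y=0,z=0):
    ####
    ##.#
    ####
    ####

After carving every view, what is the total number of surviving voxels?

before carving: 64 voxels (4×4×4)
step 1: project along y, AND mask (13/16) → |grid| = 52
step 2: project along x, AND mask (15/16) → |grid| = 49

voxel count = 49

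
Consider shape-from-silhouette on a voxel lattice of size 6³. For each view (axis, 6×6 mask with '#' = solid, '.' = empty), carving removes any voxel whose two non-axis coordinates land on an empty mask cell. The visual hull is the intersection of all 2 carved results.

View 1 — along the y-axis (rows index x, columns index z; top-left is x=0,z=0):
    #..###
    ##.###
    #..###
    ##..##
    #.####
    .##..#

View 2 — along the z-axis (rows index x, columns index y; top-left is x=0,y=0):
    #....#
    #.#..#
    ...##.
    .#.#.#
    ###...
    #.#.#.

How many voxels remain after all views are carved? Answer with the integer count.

full grid |V| = 216
  1. axis=1 (XZ plane), |mask|=25  ⇒  voxels=150
  2. axis=2 (XY plane), |mask|=16  ⇒  voxels=67

|visual hull| = 67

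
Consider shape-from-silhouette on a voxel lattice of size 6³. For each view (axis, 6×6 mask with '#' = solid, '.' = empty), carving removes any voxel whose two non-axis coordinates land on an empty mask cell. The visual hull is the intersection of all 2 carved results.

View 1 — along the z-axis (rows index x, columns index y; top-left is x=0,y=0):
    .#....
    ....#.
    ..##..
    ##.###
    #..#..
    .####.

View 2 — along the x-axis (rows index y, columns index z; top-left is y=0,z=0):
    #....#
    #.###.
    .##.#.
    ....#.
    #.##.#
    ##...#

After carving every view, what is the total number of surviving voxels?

41 voxels

before carving: 216 voxels (6×6×6)
  1. axis=2 (XY plane), |mask|=15  ⇒  voxels=90
  2. axis=0 (YZ plane), |mask|=17  ⇒  voxels=41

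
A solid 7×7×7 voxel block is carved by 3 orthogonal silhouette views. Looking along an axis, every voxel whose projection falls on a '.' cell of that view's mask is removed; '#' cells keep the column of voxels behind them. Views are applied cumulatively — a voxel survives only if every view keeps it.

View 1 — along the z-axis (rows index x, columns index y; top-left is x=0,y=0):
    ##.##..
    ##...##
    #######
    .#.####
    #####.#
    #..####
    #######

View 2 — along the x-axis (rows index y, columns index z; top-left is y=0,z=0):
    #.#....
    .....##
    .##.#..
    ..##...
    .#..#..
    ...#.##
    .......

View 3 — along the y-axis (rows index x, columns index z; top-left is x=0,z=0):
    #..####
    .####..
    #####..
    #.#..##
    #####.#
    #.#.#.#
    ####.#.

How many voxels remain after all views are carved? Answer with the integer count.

47 voxels

initial block: 7^3 = 343
after view 1 [z-axis, 38 of 49 cells solid] → remaining = 266
after view 2 [x-axis, 14 of 49 cells solid] → remaining = 72
after view 3 [y-axis, 33 of 49 cells solid] → remaining = 47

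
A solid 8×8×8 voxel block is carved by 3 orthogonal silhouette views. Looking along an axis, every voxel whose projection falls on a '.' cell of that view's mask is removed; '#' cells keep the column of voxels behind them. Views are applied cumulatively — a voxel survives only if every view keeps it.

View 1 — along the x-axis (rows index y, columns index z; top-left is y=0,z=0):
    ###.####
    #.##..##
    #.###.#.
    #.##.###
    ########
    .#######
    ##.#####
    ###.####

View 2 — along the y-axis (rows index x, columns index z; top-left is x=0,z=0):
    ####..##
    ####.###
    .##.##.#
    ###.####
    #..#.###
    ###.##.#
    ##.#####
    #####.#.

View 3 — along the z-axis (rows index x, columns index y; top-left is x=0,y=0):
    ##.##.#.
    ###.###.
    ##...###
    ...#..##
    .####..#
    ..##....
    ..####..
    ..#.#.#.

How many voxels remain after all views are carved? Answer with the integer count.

|visual hull| = 165

full grid |V| = 512
carve view 1 (along x, YZ-mask fill 52/64): 416 voxels remain
carve view 2 (along y, XZ-mask fill 49/64): 319 voxels remain
carve view 3 (along z, XY-mask fill 33/64): 165 voxels remain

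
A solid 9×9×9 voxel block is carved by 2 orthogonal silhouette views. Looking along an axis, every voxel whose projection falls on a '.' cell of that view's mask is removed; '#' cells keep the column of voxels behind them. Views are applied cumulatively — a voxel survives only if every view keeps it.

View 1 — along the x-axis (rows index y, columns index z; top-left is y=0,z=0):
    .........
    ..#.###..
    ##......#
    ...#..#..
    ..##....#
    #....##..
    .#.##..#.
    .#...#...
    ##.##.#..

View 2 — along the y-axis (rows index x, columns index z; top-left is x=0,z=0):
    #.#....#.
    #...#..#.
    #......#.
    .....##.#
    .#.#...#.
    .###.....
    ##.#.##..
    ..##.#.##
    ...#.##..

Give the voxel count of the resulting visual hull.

|visual hull| = 86

before carving: 729 voxels (9×9×9)
  1. axis=0 (YZ plane), |mask|=26  ⇒  voxels=234
  2. axis=1 (XZ plane), |mask|=30  ⇒  voxels=86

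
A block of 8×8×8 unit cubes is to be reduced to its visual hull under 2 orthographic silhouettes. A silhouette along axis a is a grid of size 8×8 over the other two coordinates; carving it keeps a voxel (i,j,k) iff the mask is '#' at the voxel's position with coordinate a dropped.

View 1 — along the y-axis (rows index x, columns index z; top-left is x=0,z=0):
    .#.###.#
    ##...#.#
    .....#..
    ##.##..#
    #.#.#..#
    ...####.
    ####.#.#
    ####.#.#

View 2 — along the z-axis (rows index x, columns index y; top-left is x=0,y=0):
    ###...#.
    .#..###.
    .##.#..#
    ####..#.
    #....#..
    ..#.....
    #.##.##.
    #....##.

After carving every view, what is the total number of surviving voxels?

initial block: 8^3 = 512
  1. axis=1 (XZ plane), |mask|=35  ⇒  voxels=280
  2. axis=2 (XY plane), |mask|=28  ⇒  voxels=125

remaining voxels: 125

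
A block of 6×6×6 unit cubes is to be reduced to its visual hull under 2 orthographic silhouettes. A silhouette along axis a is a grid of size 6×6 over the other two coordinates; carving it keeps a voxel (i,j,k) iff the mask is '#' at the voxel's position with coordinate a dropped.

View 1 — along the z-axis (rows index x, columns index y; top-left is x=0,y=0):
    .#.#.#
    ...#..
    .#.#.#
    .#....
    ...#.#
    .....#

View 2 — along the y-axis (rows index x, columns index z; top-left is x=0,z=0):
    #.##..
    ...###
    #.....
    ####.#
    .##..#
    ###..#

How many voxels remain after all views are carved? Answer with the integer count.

initial block: 6^3 = 216
after view 1 [z-axis, 11 of 36 cells solid] → remaining = 66
after view 2 [y-axis, 19 of 36 cells solid] → remaining = 30

|visual hull| = 30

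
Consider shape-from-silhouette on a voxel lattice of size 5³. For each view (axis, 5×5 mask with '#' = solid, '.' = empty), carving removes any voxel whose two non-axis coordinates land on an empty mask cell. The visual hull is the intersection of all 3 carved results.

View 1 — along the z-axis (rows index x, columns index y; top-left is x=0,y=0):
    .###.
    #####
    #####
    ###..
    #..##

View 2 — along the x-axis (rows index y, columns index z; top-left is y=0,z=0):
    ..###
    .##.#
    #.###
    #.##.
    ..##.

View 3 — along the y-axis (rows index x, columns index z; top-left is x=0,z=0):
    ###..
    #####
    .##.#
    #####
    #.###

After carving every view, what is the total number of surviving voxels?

48 voxels

start: 5×5×5 = 125 voxels
[1] z-view keeps 19 columns → grid now 95
[2] x-view keeps 15 columns → grid now 58
[3] y-view keeps 20 columns → grid now 48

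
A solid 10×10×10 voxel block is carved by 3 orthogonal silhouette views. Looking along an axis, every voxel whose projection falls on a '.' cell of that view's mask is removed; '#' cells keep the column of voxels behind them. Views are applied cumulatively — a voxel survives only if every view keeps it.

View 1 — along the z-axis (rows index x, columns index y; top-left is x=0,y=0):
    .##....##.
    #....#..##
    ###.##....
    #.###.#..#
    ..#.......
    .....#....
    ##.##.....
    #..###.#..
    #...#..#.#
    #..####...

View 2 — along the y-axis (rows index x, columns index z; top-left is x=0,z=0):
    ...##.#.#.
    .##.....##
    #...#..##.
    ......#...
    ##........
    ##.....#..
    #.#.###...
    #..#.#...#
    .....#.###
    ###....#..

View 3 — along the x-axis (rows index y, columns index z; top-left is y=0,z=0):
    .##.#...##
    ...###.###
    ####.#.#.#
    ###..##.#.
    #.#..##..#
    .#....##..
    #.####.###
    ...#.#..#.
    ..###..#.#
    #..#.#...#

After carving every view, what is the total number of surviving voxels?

|visual hull| = 71

full grid |V| = 1000
  1. axis=2 (XY plane), |mask|=39  ⇒  voxels=390
  2. axis=1 (XZ plane), |mask|=35  ⇒  voxels=139
  3. axis=0 (YZ plane), |mask|=52  ⇒  voxels=71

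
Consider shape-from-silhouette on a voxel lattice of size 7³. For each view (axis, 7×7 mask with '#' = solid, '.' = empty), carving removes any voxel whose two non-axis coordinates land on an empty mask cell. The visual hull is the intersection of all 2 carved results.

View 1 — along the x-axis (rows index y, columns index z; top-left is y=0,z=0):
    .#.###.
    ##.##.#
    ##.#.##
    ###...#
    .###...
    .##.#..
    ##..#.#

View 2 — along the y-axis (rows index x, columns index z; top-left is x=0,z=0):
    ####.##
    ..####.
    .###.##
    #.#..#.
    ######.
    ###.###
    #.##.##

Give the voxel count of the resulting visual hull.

remaining voxels: 131

full grid |V| = 343
V1 x: intersect with YZ mask (28 set) -- 196 left
V2 y: intersect with XZ mask (35 set) -- 131 left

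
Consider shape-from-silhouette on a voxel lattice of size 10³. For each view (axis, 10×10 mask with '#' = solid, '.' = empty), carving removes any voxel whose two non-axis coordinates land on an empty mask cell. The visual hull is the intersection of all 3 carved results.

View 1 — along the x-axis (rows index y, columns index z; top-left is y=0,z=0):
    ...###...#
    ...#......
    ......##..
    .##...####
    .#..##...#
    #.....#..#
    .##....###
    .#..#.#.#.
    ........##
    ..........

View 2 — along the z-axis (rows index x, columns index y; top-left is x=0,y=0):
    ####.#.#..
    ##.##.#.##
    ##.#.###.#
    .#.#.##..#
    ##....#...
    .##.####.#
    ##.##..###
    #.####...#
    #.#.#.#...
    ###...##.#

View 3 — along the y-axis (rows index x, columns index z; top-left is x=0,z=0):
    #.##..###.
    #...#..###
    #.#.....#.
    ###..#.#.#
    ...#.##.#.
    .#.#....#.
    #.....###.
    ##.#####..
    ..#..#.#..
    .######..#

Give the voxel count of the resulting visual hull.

86 voxels

start: 10×10×10 = 1000 voxels
carve view 1 (along x, YZ-mask fill 31/100): 310 voxels remain
carve view 2 (along z, XY-mask fill 58/100): 180 voxels remain
carve view 3 (along y, XZ-mask fill 48/100): 86 voxels remain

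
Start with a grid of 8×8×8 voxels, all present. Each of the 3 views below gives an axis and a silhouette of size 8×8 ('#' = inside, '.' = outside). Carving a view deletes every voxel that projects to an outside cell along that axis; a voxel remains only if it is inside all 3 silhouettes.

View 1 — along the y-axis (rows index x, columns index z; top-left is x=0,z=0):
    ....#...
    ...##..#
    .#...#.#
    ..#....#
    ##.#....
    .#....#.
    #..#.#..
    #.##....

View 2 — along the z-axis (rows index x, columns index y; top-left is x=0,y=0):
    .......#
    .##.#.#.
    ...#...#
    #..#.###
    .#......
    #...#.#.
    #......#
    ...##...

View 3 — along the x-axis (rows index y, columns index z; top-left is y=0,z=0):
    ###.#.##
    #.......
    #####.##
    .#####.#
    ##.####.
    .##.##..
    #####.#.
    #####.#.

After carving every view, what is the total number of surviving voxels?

before carving: 512 voxels (8×8×8)
after view 1 [y-axis, 20 of 64 cells solid] → remaining = 160
after view 2 [z-axis, 20 of 64 cells solid] → remaining = 50
after view 3 [x-axis, 42 of 64 cells solid] → remaining = 33

remaining voxels: 33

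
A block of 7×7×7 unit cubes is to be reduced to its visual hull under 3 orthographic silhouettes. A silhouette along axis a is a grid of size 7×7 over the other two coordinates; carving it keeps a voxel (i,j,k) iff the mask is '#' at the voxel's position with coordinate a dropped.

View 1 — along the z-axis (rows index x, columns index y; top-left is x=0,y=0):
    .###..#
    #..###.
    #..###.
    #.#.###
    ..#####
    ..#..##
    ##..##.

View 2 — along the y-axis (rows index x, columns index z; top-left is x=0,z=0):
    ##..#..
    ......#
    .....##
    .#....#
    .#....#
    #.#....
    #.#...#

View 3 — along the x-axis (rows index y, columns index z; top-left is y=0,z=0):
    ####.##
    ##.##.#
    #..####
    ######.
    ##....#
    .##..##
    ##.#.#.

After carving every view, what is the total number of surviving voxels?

remaining voxels: 46

initial block: 7^3 = 343
[1] z-view keeps 29 columns → grid now 203
[2] y-view keeps 15 columns → grid now 62
[3] x-view keeps 33 columns → grid now 46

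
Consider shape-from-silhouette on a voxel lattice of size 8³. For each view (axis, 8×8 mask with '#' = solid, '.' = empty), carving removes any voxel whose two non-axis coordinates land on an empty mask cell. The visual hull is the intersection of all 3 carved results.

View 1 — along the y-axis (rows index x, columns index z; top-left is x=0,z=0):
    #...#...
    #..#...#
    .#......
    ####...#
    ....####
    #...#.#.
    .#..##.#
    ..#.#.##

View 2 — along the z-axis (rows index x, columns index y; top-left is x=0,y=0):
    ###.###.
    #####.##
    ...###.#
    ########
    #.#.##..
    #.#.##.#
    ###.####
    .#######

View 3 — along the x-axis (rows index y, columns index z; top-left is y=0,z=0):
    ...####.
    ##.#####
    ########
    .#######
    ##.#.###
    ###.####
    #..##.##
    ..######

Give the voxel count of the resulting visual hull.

|visual hull| = 130

full grid |V| = 512
[1] y-view keeps 26 columns → grid now 208
[2] z-view keeps 48 columns → grid now 164
[3] x-view keeps 50 columns → grid now 130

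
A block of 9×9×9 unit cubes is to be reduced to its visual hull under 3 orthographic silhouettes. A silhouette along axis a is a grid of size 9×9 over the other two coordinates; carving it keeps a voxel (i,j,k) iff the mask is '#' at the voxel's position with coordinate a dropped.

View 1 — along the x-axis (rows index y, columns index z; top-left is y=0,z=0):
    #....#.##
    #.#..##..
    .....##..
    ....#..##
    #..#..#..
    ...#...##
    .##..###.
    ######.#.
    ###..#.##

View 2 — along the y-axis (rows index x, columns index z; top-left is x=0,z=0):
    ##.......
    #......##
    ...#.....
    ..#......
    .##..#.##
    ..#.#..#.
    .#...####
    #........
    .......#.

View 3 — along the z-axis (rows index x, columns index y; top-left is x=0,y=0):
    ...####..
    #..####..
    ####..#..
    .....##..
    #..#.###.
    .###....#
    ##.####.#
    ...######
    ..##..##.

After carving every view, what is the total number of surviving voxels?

start: 9×9×9 = 729 voxels
  1. axis=0 (YZ plane), |mask|=37  ⇒  voxels=333
  2. axis=1 (XZ plane), |mask|=22  ⇒  voxels=99
  3. axis=2 (XY plane), |mask|=42  ⇒  voxels=56

56 voxels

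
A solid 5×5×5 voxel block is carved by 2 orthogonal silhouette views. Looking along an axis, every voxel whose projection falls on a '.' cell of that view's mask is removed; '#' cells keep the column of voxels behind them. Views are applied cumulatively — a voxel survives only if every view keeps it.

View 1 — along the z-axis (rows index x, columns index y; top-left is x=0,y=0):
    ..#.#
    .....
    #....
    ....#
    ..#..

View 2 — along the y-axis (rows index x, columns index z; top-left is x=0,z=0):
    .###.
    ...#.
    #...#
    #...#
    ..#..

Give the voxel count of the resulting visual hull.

voxel count = 11

start: 5×5×5 = 125 voxels
step 1: project along z, AND mask (5/25) → |grid| = 25
step 2: project along y, AND mask (9/25) → |grid| = 11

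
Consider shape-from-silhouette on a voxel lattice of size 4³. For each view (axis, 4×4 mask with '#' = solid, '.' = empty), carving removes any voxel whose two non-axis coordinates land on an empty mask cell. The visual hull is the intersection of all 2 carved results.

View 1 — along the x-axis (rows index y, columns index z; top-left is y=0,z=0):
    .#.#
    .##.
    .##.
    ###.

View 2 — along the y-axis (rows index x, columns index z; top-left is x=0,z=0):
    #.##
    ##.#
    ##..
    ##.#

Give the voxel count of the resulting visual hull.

before carving: 64 voxels (4×4×4)
[1] x-view keeps 9 columns → grid now 36
[2] y-view keeps 11 columns → grid now 22

|visual hull| = 22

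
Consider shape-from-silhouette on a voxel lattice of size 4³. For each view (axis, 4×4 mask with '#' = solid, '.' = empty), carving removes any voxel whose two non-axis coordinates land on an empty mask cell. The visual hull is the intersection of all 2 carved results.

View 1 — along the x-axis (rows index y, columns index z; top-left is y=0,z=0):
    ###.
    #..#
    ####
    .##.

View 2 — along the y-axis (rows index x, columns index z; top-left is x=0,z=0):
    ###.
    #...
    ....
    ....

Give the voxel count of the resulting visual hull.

remaining voxels: 12

full grid |V| = 64
after view 1 [x-axis, 11 of 16 cells solid] → remaining = 44
after view 2 [y-axis, 4 of 16 cells solid] → remaining = 12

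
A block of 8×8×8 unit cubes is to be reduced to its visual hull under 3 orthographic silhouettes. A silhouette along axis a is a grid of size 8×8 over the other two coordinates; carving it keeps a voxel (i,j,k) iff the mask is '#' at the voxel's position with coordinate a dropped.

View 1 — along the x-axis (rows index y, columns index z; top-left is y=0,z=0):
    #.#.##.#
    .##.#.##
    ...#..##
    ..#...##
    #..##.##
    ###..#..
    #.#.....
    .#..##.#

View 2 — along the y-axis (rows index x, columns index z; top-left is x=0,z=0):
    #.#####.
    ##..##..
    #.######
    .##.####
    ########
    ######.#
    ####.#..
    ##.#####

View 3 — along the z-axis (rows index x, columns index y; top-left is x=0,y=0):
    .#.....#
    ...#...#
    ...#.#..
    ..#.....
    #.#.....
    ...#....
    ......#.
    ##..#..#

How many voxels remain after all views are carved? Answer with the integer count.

remaining voxels: 45

start: 8×8×8 = 512 voxels
V1 x: intersect with YZ mask (31 set) -- 248 left
V2 y: intersect with XZ mask (50 set) -- 190 left
V3 z: intersect with XY mask (15 set) -- 45 left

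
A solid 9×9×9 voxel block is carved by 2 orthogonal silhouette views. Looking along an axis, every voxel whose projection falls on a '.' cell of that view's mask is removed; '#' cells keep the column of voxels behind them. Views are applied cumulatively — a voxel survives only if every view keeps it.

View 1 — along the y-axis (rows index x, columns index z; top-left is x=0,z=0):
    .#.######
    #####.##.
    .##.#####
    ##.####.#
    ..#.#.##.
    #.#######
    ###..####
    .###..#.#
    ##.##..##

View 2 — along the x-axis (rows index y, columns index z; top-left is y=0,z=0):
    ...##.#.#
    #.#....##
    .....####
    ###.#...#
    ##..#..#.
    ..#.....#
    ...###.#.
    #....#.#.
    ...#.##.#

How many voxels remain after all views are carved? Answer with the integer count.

initial block: 9^3 = 729
after view 1 [y-axis, 58 of 81 cells solid] → remaining = 522
after view 2 [x-axis, 34 of 81 cells solid] → remaining = 219

219 voxels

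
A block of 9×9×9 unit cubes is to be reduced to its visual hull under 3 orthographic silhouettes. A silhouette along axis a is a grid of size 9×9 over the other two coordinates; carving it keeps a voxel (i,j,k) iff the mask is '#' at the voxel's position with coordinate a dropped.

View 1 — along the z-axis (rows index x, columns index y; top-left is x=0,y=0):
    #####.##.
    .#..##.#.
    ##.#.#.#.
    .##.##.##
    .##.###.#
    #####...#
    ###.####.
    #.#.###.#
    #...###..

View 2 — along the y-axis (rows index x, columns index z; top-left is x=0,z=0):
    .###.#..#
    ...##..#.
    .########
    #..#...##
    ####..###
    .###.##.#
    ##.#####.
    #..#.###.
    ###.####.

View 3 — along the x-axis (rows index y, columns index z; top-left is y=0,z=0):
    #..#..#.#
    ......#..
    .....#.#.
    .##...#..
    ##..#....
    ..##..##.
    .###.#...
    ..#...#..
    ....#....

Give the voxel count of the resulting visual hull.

full grid |V| = 729
step 1: project along z, AND mask (51/81) → |grid| = 459
step 2: project along y, AND mask (52/81) → |grid| = 296
step 3: project along x, AND mask (24/81) → |grid| = 89

|visual hull| = 89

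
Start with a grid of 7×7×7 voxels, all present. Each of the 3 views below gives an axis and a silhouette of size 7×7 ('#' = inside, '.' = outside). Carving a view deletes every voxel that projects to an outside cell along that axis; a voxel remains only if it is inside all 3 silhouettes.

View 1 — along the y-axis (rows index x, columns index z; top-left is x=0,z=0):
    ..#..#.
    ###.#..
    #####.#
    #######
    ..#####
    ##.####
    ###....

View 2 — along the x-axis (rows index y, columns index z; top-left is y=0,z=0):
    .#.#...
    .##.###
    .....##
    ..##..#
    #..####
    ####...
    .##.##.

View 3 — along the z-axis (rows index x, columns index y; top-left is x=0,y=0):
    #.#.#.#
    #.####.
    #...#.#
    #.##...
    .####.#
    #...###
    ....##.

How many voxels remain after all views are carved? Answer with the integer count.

60 voxels

before carving: 343 voxels (7×7×7)
after view 1 [y-axis, 33 of 49 cells solid] → remaining = 231
after view 2 [x-axis, 25 of 49 cells solid] → remaining = 117
after view 3 [z-axis, 26 of 49 cells solid] → remaining = 60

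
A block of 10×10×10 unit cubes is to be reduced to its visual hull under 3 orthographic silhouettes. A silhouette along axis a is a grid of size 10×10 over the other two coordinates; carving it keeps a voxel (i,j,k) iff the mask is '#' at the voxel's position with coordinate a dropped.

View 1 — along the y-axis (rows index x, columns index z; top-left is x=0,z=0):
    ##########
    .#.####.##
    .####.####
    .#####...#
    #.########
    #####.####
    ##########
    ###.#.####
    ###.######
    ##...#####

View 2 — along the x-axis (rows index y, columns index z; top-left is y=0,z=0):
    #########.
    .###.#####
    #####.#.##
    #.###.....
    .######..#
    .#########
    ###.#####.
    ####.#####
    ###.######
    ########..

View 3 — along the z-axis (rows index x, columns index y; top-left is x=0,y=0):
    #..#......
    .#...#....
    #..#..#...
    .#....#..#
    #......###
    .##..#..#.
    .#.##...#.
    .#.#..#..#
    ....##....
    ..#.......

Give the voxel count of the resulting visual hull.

remaining voxels: 187

start: 10×10×10 = 1000 voxels
V1 y: intersect with XZ mask (83 set) -- 830 left
V2 x: intersect with YZ mask (79 set) -- 654 left
V3 z: intersect with XY mask (29 set) -- 187 left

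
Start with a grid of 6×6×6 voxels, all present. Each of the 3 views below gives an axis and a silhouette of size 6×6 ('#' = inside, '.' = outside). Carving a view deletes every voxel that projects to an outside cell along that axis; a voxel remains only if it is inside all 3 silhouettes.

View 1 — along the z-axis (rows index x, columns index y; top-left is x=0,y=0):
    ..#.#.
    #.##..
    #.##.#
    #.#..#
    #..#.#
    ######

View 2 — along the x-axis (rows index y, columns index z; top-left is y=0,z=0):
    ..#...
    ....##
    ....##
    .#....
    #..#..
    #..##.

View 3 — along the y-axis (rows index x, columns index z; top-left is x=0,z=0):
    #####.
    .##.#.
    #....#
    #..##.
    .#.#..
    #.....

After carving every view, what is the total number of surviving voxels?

voxel count = 16

full grid |V| = 216
[1] z-view keeps 21 columns → grid now 126
[2] x-view keeps 11 columns → grid now 37
[3] y-view keeps 16 columns → grid now 16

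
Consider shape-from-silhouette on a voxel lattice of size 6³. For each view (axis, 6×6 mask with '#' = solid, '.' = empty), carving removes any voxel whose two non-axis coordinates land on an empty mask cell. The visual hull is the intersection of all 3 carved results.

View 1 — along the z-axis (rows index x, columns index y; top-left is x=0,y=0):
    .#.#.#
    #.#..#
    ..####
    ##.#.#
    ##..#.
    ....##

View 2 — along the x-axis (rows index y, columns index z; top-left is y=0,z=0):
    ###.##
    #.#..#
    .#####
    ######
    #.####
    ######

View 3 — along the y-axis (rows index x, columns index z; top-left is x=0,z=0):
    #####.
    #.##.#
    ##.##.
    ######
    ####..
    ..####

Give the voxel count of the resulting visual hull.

initial block: 6^3 = 216
  1. axis=2 (XY plane), |mask|=19  ⇒  voxels=114
  2. axis=0 (YZ plane), |mask|=30  ⇒  voxels=97
  3. axis=1 (XZ plane), |mask|=27  ⇒  voxels=72

|visual hull| = 72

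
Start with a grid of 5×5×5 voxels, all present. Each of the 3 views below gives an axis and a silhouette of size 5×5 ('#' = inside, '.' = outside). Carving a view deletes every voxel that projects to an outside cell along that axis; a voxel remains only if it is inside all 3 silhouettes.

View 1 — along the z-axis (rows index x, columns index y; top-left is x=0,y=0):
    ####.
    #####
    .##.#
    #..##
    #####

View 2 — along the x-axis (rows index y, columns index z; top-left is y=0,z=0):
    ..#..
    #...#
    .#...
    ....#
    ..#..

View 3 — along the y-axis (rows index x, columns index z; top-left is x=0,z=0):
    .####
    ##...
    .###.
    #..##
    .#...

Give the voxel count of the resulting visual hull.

before carving: 125 voxels (5×5×5)
V1 z: intersect with XY mask (20 set) -- 100 left
V2 x: intersect with YZ mask (6 set) -- 24 left
V3 y: intersect with XZ mask (13 set) -- 10 left

|visual hull| = 10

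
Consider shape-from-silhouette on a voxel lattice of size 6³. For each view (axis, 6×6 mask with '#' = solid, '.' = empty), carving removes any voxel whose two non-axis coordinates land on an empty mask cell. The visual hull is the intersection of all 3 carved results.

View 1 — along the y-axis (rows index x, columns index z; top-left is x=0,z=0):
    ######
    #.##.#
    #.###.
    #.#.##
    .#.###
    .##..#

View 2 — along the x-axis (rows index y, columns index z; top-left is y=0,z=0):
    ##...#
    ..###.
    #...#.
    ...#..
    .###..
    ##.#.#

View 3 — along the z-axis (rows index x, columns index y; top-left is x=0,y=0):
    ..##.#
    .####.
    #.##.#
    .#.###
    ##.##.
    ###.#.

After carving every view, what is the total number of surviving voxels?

|visual hull| = 36

initial block: 6^3 = 216
after view 1 [y-axis, 25 of 36 cells solid] → remaining = 150
after view 2 [x-axis, 16 of 36 cells solid] → remaining = 65
after view 3 [z-axis, 23 of 36 cells solid] → remaining = 36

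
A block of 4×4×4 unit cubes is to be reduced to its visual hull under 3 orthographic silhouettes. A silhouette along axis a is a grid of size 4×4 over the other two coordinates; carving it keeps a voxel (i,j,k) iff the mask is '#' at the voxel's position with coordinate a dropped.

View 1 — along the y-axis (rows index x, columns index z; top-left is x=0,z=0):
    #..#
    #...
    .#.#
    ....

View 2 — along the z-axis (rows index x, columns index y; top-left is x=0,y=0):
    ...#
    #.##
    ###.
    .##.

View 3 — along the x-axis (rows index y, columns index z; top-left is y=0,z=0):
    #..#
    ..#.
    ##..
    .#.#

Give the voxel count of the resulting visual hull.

full grid |V| = 64
after view 1 [y-axis, 5 of 16 cells solid] → remaining = 20
after view 2 [z-axis, 9 of 16 cells solid] → remaining = 11
after view 3 [x-axis, 7 of 16 cells solid] → remaining = 5

voxel count = 5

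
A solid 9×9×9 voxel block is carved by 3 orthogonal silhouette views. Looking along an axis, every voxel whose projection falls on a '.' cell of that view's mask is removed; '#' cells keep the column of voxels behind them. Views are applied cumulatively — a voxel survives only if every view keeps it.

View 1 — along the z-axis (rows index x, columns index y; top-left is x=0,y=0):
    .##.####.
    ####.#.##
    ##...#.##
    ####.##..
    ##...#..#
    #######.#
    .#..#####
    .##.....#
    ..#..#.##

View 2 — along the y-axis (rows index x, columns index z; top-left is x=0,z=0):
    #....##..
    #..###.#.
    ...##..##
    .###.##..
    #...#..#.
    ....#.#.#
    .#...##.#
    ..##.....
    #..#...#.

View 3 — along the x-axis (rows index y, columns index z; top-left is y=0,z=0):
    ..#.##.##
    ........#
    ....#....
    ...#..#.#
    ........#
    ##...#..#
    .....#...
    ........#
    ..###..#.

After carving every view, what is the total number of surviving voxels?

start: 9×9×9 = 729 voxels
V1 z: intersect with XY mask (49 set) -- 441 left
V2 y: intersect with XZ mask (32 set) -- 181 left
V3 x: intersect with YZ mask (21 set) -- 55 left

remaining voxels: 55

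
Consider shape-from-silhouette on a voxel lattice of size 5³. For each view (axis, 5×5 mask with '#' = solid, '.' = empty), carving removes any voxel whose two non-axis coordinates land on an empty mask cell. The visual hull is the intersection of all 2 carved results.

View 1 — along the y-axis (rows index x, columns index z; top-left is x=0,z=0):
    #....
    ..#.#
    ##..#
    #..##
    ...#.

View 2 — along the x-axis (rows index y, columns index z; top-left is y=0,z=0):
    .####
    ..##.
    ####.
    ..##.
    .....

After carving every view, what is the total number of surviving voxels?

remaining voxels: 20

full grid |V| = 125
step 1: project along y, AND mask (10/25) → |grid| = 50
step 2: project along x, AND mask (12/25) → |grid| = 20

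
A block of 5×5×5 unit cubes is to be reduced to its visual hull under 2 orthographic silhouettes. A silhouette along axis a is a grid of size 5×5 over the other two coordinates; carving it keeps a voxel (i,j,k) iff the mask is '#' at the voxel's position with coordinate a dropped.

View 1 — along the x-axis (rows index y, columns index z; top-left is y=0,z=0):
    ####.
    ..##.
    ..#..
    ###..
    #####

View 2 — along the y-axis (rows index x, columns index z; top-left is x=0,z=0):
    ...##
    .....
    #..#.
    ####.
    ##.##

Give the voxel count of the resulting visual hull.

start: 5×5×5 = 125 voxels
[1] x-view keeps 15 columns → grid now 75
[2] y-view keeps 12 columns → grid now 34

voxel count = 34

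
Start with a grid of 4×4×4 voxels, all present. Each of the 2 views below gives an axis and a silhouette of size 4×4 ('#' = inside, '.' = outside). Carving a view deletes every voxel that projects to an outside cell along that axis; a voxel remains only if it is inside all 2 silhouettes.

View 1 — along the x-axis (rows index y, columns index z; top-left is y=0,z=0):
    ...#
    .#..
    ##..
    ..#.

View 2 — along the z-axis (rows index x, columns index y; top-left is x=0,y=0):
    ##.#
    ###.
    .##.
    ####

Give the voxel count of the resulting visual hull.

|visual hull| = 15

start: 4×4×4 = 64 voxels
[1] x-view keeps 5 columns → grid now 20
[2] z-view keeps 12 columns → grid now 15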